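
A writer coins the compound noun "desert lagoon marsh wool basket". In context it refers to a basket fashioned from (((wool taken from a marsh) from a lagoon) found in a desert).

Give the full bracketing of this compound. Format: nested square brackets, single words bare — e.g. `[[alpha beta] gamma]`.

At the top level: head "basket"; modifier "desert lagoon marsh wool".
Inside "desert lagoon marsh wool": head "wool" (specifically "lagoon marsh wool"), modifier "desert".
Inside "lagoon marsh wool": head "wool" (specifically "marsh wool"), modifier "lagoon".
Inside "marsh wool": head "wool", modifier "marsh".
So the structure is [[desert [lagoon [marsh wool]]] basket].

[[desert [lagoon [marsh wool]]] basket]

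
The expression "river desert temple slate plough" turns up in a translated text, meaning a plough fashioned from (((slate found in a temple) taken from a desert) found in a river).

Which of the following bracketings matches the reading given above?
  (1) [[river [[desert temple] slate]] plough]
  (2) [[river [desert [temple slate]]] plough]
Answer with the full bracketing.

[[river [desert [temple slate]]] plough]

The paraphrase's head is the "plough" part ("plough"); its modifier is "river desert temple slate".
That top-level split, carried through the inner groups, gives [[river [desert [temple slate]]] plough].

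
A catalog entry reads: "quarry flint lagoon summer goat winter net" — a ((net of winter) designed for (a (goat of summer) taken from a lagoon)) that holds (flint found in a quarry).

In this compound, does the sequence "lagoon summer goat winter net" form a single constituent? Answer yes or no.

yes

The paraphrase groups the words so that "lagoon summer goat winter net" is one unit: it corresponds to a single parenthesized sub-phrase.
The full structure is [[quarry flint] [[lagoon [summer goat]] [winter net]]], in which [lagoon summer goat winter net] is a constituent.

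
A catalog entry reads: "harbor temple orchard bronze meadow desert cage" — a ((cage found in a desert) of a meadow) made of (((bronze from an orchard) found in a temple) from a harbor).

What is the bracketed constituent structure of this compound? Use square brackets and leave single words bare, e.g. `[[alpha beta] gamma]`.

[[harbor [temple [orchard bronze]]] [meadow [desert cage]]]

The outermost head in the paraphrase is "cage" (specifically "meadow desert cage"), modified by "harbor temple orchard bronze".
"harbor temple orchard bronze" → head "bronze" (specifically "temple orchard bronze"), modifier "harbor".
"temple orchard bronze" → head "bronze" (specifically "orchard bronze"), modifier "temple".
"orchard bronze" → head "bronze", modifier "orchard".
"meadow desert cage" → head "cage" (specifically "desert cage"), modifier "meadow".
"desert cage" → head "cage", modifier "desert".
So the structure is [[harbor [temple [orchard bronze]]] [meadow [desert cage]]].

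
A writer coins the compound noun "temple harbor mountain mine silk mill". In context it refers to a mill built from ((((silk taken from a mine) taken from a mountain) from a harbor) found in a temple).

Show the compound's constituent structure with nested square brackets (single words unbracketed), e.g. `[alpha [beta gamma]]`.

At the top level: head "mill"; modifier "temple harbor mountain mine silk".
Inside "temple harbor mountain mine silk": head "silk" (specifically "harbor mountain mine silk"), modifier "temple".
Inside "harbor mountain mine silk": head "silk" (specifically "mountain mine silk"), modifier "harbor".
Inside "mountain mine silk": head "silk" (specifically "mine silk"), modifier "mountain".
Inside "mine silk": head "silk", modifier "mine".
So the structure is [[temple [harbor [mountain [mine silk]]]] mill].

[[temple [harbor [mountain [mine silk]]]] mill]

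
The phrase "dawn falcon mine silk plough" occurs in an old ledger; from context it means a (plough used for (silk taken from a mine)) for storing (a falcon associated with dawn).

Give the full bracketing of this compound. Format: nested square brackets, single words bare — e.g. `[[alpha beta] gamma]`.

[[dawn falcon] [[mine silk] plough]]

Whole compound: head "plough" (specifically "mine silk plough"), modifier "dawn falcon".
"dawn falcon" → head "falcon", modifier "dawn".
"mine silk plough" → head "plough", modifier "mine silk".
"mine silk" → head "silk", modifier "mine".
So the structure is [[dawn falcon] [[mine silk] plough]].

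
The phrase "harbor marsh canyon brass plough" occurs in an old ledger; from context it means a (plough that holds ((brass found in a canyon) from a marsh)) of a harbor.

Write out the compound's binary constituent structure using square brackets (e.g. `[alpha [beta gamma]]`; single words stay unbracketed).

Overall it is a kind of plough (specifically "marsh canyon brass plough"); the modifier is "harbor".
"marsh canyon brass plough" → head "plough", modifier "marsh canyon brass".
"marsh canyon brass" → head "brass" (specifically "canyon brass"), modifier "marsh".
"canyon brass" → head "brass", modifier "canyon".
So the structure is [harbor [[marsh [canyon brass]] plough]].

[harbor [[marsh [canyon brass]] plough]]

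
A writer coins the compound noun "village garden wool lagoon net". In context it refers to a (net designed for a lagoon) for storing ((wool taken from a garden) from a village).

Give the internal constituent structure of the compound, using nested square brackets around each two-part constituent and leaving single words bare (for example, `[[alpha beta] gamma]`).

At the top level: head "net" (specifically "lagoon net"); modifier "village garden wool".
Inside "village garden wool": head "wool" (specifically "garden wool"), modifier "village".
Inside "garden wool": head "wool", modifier "garden".
Inside "lagoon net": head "net", modifier "lagoon".
Assembled: [[village [garden wool]] [lagoon net]].

[[village [garden wool]] [lagoon net]]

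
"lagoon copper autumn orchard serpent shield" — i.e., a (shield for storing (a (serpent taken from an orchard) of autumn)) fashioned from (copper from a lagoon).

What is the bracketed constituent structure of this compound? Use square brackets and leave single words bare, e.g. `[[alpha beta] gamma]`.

Whole compound: head "shield" (specifically "autumn orchard serpent shield"), modifier "lagoon copper".
Within "lagoon copper", the head is "copper" and the modifier is "lagoon".
Within "autumn orchard serpent shield", the head is "shield" and the modifier is "autumn orchard serpent".
Within "autumn orchard serpent", the head is "serpent" (specifically "orchard serpent") and the modifier is "autumn".
Within "orchard serpent", the head is "serpent" and the modifier is "orchard".
Putting it together: [[lagoon copper] [[autumn [orchard serpent]] shield]].

[[lagoon copper] [[autumn [orchard serpent]] shield]]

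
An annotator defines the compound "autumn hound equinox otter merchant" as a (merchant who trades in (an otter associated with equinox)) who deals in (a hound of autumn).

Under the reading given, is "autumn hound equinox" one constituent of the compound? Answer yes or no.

no

The top-level split is [autumn hound] [equinox otter merchant]; the full structure is [[autumn hound] [[equinox otter] merchant]].
"autumn hound equinox" straddles a constituent boundary, so it is not a single unit.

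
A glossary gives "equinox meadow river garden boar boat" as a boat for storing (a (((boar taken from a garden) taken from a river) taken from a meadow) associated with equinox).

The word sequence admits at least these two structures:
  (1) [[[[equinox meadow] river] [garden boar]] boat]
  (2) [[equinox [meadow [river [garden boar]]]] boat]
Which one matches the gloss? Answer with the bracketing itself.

[[equinox [meadow [river [garden boar]]]] boat]

The paraphrase's head is the "boat" part ("boat"); its modifier is "equinox meadow river garden boar".
That top-level split, carried through the inner groups, gives [[equinox [meadow [river [garden boar]]]] boat].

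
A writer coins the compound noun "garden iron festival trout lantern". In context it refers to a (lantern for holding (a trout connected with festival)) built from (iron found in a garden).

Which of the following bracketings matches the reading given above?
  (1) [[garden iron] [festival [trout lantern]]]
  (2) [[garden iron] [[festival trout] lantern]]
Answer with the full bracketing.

The paraphrase's head is the "lantern" part ("festival trout lantern"); its modifier is "garden iron".
That top-level split, carried through the inner groups, gives [[garden iron] [[festival trout] lantern]].

[[garden iron] [[festival trout] lantern]]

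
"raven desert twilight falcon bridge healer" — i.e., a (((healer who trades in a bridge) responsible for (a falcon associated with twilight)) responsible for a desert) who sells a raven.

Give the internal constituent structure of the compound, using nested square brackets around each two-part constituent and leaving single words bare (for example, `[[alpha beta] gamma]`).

[raven [desert [[twilight falcon] [bridge healer]]]]

The outermost head in the paraphrase is "healer" (specifically "desert twilight falcon bridge healer"), modified by "raven".
Within "desert twilight falcon bridge healer", the head is "healer" (specifically "twilight falcon bridge healer") and the modifier is "desert".
Within "twilight falcon bridge healer", the head is "healer" (specifically "bridge healer") and the modifier is "twilight falcon".
Within "twilight falcon", the head is "falcon" and the modifier is "twilight".
Within "bridge healer", the head is "healer" and the modifier is "bridge".
Assembled: [raven [desert [[twilight falcon] [bridge healer]]]].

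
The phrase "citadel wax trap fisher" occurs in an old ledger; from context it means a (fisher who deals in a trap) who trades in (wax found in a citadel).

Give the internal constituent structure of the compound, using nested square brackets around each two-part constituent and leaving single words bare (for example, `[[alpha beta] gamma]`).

[[citadel wax] [trap fisher]]

The outermost head in the paraphrase is "fisher" (specifically "trap fisher"), modified by "citadel wax".
"citadel wax" → head "wax", modifier "citadel".
"trap fisher" → head "fisher", modifier "trap".
Assembled: [[citadel wax] [trap fisher]].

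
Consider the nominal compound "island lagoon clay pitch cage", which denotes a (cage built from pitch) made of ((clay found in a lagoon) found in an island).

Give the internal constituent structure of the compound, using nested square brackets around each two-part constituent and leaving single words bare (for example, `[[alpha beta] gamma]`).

[[island [lagoon clay]] [pitch cage]]

Overall it is a kind of cage (specifically "pitch cage"); the modifier is "island lagoon clay".
"island lagoon clay" → head "clay" (specifically "lagoon clay"), modifier "island".
"lagoon clay" → head "clay", modifier "lagoon".
"pitch cage" → head "cage", modifier "pitch".
Assembled: [[island [lagoon clay]] [pitch cage]].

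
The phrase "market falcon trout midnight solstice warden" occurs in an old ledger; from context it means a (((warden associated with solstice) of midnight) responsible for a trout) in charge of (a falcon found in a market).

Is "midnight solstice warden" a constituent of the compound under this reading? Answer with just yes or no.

The paraphrase groups the words so that "midnight solstice warden" is one unit: it corresponds to a single parenthesized sub-phrase.
The full structure is [[market falcon] [trout [midnight [solstice warden]]]], in which [midnight solstice warden] is a constituent.

yes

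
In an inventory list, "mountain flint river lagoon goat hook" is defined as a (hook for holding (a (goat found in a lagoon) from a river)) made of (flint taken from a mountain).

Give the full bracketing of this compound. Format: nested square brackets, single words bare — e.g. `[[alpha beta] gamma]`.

At the top level: head "hook" (specifically "river lagoon goat hook"); modifier "mountain flint".
"mountain flint" → head "flint", modifier "mountain".
"river lagoon goat hook" → head "hook", modifier "river lagoon goat".
"river lagoon goat" → head "goat" (specifically "lagoon goat"), modifier "river".
"lagoon goat" → head "goat", modifier "lagoon".
Putting it together: [[mountain flint] [[river [lagoon goat]] hook]].

[[mountain flint] [[river [lagoon goat]] hook]]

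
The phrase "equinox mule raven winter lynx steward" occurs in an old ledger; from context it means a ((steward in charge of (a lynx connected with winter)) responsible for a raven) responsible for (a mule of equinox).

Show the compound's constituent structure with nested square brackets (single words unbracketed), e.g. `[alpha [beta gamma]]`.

[[equinox mule] [raven [[winter lynx] steward]]]

Overall it is a kind of steward (specifically "raven winter lynx steward"); the modifier is "equinox mule".
Within "equinox mule", the head is "mule" and the modifier is "equinox".
Within "raven winter lynx steward", the head is "steward" (specifically "winter lynx steward") and the modifier is "raven".
Within "winter lynx steward", the head is "steward" and the modifier is "winter lynx".
Within "winter lynx", the head is "lynx" and the modifier is "winter".
Assembled: [[equinox mule] [raven [[winter lynx] steward]]].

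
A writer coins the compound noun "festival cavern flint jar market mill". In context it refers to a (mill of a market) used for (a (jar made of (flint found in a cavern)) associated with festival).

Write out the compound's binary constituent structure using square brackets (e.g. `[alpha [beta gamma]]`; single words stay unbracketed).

Whole compound: head "mill" (specifically "market mill"), modifier "festival cavern flint jar".
"festival cavern flint jar" → head "jar" (specifically "cavern flint jar"), modifier "festival".
"cavern flint jar" → head "jar", modifier "cavern flint".
"cavern flint" → head "flint", modifier "cavern".
"market mill" → head "mill", modifier "market".
Assembled: [[festival [[cavern flint] jar]] [market mill]].

[[festival [[cavern flint] jar]] [market mill]]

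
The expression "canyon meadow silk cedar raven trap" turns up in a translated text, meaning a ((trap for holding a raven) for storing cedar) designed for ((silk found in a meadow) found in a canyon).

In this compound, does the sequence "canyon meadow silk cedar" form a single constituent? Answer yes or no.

no

The top-level split is [canyon meadow silk] [cedar raven trap]; the full structure is [[canyon [meadow silk]] [cedar [raven trap]]].
"canyon meadow silk cedar" straddles a constituent boundary, so it is not a single unit.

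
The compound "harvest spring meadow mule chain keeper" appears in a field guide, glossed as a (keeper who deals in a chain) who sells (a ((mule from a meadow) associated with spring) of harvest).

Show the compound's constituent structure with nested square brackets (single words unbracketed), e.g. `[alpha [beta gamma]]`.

The outermost head in the paraphrase is "keeper" (specifically "chain keeper"), modified by "harvest spring meadow mule".
"harvest spring meadow mule" → head "mule" (specifically "spring meadow mule"), modifier "harvest".
"spring meadow mule" → head "mule" (specifically "meadow mule"), modifier "spring".
"meadow mule" → head "mule", modifier "meadow".
"chain keeper" → head "keeper", modifier "chain".
Putting it together: [[harvest [spring [meadow mule]]] [chain keeper]].

[[harvest [spring [meadow mule]]] [chain keeper]]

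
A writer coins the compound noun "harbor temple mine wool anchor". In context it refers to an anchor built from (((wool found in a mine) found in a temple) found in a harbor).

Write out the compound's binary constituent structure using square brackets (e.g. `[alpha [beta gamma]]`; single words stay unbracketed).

[[harbor [temple [mine wool]]] anchor]

Overall it is a kind of anchor; the modifier is "harbor temple mine wool".
Inside "harbor temple mine wool": head "wool" (specifically "temple mine wool"), modifier "harbor".
Inside "temple mine wool": head "wool" (specifically "mine wool"), modifier "temple".
Inside "mine wool": head "wool", modifier "mine".
So the structure is [[harbor [temple [mine wool]]] anchor].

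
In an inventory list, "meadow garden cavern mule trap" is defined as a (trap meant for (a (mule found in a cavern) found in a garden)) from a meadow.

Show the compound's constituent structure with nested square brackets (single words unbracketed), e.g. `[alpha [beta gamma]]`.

[meadow [[garden [cavern mule]] trap]]

The outermost head in the paraphrase is "trap" (specifically "garden cavern mule trap"), modified by "meadow".
Within "garden cavern mule trap", the head is "trap" and the modifier is "garden cavern mule".
Within "garden cavern mule", the head is "mule" (specifically "cavern mule") and the modifier is "garden".
Within "cavern mule", the head is "mule" and the modifier is "cavern".
Assembled: [meadow [[garden [cavern mule]] trap]].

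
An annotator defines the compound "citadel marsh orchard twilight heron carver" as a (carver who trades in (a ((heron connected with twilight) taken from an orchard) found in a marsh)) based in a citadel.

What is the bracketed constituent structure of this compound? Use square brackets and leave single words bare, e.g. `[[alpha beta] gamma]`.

[citadel [[marsh [orchard [twilight heron]]] carver]]

The outermost head in the paraphrase is "carver" (specifically "marsh orchard twilight heron carver"), modified by "citadel".
Inside "marsh orchard twilight heron carver": head "carver", modifier "marsh orchard twilight heron".
Inside "marsh orchard twilight heron": head "heron" (specifically "orchard twilight heron"), modifier "marsh".
Inside "orchard twilight heron": head "heron" (specifically "twilight heron"), modifier "orchard".
Inside "twilight heron": head "heron", modifier "twilight".
Assembled: [citadel [[marsh [orchard [twilight heron]]] carver]].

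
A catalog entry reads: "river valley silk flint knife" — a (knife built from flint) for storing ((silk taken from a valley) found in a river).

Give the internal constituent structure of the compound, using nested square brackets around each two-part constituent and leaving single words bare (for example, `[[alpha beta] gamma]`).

Overall it is a kind of knife (specifically "flint knife"); the modifier is "river valley silk".
Within "river valley silk", the head is "silk" (specifically "valley silk") and the modifier is "river".
Within "valley silk", the head is "silk" and the modifier is "valley".
Within "flint knife", the head is "knife" and the modifier is "flint".
So the structure is [[river [valley silk]] [flint knife]].

[[river [valley silk]] [flint knife]]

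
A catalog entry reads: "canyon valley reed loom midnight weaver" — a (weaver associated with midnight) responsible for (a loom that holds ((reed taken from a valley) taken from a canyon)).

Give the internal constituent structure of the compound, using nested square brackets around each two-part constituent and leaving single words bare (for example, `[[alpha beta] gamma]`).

[[[canyon [valley reed]] loom] [midnight weaver]]

At the top level: head "weaver" (specifically "midnight weaver"); modifier "canyon valley reed loom".
Inside "canyon valley reed loom": head "loom", modifier "canyon valley reed".
Inside "canyon valley reed": head "reed" (specifically "valley reed"), modifier "canyon".
Inside "valley reed": head "reed", modifier "valley".
Inside "midnight weaver": head "weaver", modifier "midnight".
So the structure is [[[canyon [valley reed]] loom] [midnight weaver]].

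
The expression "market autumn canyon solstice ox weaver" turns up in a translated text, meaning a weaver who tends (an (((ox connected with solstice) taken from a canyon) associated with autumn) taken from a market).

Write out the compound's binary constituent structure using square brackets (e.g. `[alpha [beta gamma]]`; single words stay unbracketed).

[[market [autumn [canyon [solstice ox]]]] weaver]

At the top level: head "weaver"; modifier "market autumn canyon solstice ox".
Inside "market autumn canyon solstice ox": head "ox" (specifically "autumn canyon solstice ox"), modifier "market".
Inside "autumn canyon solstice ox": head "ox" (specifically "canyon solstice ox"), modifier "autumn".
Inside "canyon solstice ox": head "ox" (specifically "solstice ox"), modifier "canyon".
Inside "solstice ox": head "ox", modifier "solstice".
So the structure is [[market [autumn [canyon [solstice ox]]]] weaver].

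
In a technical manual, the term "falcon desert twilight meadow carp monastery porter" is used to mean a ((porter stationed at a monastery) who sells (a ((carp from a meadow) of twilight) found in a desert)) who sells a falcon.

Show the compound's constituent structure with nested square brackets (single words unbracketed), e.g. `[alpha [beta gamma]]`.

At the top level: head "porter" (specifically "desert twilight meadow carp monastery porter"); modifier "falcon".
Within "desert twilight meadow carp monastery porter", the head is "porter" (specifically "monastery porter") and the modifier is "desert twilight meadow carp".
Within "desert twilight meadow carp", the head is "carp" (specifically "twilight meadow carp") and the modifier is "desert".
Within "twilight meadow carp", the head is "carp" (specifically "meadow carp") and the modifier is "twilight".
Within "meadow carp", the head is "carp" and the modifier is "meadow".
Within "monastery porter", the head is "porter" and the modifier is "monastery".
Assembled: [falcon [[desert [twilight [meadow carp]]] [monastery porter]]].

[falcon [[desert [twilight [meadow carp]]] [monastery porter]]]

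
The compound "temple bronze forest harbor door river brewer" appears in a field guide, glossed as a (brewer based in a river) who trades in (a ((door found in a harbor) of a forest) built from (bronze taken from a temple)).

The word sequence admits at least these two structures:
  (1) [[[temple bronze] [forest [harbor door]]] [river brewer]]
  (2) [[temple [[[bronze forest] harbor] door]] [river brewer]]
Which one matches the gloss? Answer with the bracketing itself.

[[[temple bronze] [forest [harbor door]]] [river brewer]]

The paraphrase's head is the "brewer" part ("river brewer"); its modifier is "temple bronze forest harbor door".
That top-level split, carried through the inner groups, gives [[[temple bronze] [forest [harbor door]]] [river brewer]].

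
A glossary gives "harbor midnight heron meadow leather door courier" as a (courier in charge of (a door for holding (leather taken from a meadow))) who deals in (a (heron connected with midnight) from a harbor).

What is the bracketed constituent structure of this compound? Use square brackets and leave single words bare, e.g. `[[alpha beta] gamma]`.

[[harbor [midnight heron]] [[[meadow leather] door] courier]]

At the top level: head "courier" (specifically "meadow leather door courier"); modifier "harbor midnight heron".
"harbor midnight heron" → head "heron" (specifically "midnight heron"), modifier "harbor".
"midnight heron" → head "heron", modifier "midnight".
"meadow leather door courier" → head "courier", modifier "meadow leather door".
"meadow leather door" → head "door", modifier "meadow leather".
"meadow leather" → head "leather", modifier "meadow".
So the structure is [[harbor [midnight heron]] [[[meadow leather] door] courier]].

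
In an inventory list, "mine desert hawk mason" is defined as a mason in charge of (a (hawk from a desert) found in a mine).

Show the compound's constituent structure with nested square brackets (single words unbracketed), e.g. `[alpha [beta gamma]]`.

At the top level: head "mason"; modifier "mine desert hawk".
Within "mine desert hawk", the head is "hawk" (specifically "desert hawk") and the modifier is "mine".
Within "desert hawk", the head is "hawk" and the modifier is "desert".
Assembled: [[mine [desert hawk]] mason].

[[mine [desert hawk]] mason]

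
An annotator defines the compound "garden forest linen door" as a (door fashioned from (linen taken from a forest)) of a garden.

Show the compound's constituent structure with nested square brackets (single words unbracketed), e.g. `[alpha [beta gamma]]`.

Overall it is a kind of door (specifically "forest linen door"); the modifier is "garden".
"forest linen door" → head "door", modifier "forest linen".
"forest linen" → head "linen", modifier "forest".
So the structure is [garden [[forest linen] door]].

[garden [[forest linen] door]]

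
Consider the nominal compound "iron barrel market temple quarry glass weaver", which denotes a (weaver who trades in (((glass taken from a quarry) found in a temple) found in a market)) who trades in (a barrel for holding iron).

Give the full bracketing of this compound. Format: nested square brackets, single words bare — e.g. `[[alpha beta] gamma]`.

[[iron barrel] [[market [temple [quarry glass]]] weaver]]

The outermost head in the paraphrase is "weaver" (specifically "market temple quarry glass weaver"), modified by "iron barrel".
Inside "iron barrel": head "barrel", modifier "iron".
Inside "market temple quarry glass weaver": head "weaver", modifier "market temple quarry glass".
Inside "market temple quarry glass": head "glass" (specifically "temple quarry glass"), modifier "market".
Inside "temple quarry glass": head "glass" (specifically "quarry glass"), modifier "temple".
Inside "quarry glass": head "glass", modifier "quarry".
Putting it together: [[iron barrel] [[market [temple [quarry glass]]] weaver]].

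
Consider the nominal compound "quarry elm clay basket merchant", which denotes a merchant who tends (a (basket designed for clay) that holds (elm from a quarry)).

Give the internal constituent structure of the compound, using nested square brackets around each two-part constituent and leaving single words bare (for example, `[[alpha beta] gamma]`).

[[[quarry elm] [clay basket]] merchant]

At the top level: head "merchant"; modifier "quarry elm clay basket".
Within "quarry elm clay basket", the head is "basket" (specifically "clay basket") and the modifier is "quarry elm".
Within "quarry elm", the head is "elm" and the modifier is "quarry".
Within "clay basket", the head is "basket" and the modifier is "clay".
Assembled: [[[quarry elm] [clay basket]] merchant].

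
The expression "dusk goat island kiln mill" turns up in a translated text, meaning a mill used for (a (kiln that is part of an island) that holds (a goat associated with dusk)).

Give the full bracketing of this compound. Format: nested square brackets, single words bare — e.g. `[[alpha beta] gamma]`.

At the top level: head "mill"; modifier "dusk goat island kiln".
Within "dusk goat island kiln", the head is "kiln" (specifically "island kiln") and the modifier is "dusk goat".
Within "dusk goat", the head is "goat" and the modifier is "dusk".
Within "island kiln", the head is "kiln" and the modifier is "island".
So the structure is [[[dusk goat] [island kiln]] mill].

[[[dusk goat] [island kiln]] mill]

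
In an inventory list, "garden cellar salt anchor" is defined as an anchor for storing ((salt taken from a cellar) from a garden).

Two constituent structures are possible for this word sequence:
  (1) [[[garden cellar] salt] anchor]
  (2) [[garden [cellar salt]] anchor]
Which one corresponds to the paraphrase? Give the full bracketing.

[[garden [cellar salt]] anchor]

The paraphrase's head is the "anchor" part ("anchor"); its modifier is "garden cellar salt".
That top-level split, carried through the inner groups, gives [[garden [cellar salt]] anchor].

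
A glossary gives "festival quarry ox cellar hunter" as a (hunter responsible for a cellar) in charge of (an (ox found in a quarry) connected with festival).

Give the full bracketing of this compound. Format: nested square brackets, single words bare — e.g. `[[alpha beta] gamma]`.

At the top level: head "hunter" (specifically "cellar hunter"); modifier "festival quarry ox".
Inside "festival quarry ox": head "ox" (specifically "quarry ox"), modifier "festival".
Inside "quarry ox": head "ox", modifier "quarry".
Inside "cellar hunter": head "hunter", modifier "cellar".
Assembled: [[festival [quarry ox]] [cellar hunter]].

[[festival [quarry ox]] [cellar hunter]]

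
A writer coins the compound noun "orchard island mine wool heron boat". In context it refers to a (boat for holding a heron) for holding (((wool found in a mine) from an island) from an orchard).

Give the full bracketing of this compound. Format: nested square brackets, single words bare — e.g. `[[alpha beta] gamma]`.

[[orchard [island [mine wool]]] [heron boat]]

Overall it is a kind of boat (specifically "heron boat"); the modifier is "orchard island mine wool".
Inside "orchard island mine wool": head "wool" (specifically "island mine wool"), modifier "orchard".
Inside "island mine wool": head "wool" (specifically "mine wool"), modifier "island".
Inside "mine wool": head "wool", modifier "mine".
Inside "heron boat": head "boat", modifier "heron".
Assembled: [[orchard [island [mine wool]]] [heron boat]].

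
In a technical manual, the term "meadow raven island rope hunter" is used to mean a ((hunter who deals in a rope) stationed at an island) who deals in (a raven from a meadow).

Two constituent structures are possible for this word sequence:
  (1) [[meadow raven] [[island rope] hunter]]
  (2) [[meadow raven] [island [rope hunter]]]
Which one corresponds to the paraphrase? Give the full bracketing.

[[meadow raven] [island [rope hunter]]]

The paraphrase's head is the "hunter" part ("island rope hunter"); its modifier is "meadow raven".
That top-level split, carried through the inner groups, gives [[meadow raven] [island [rope hunter]]].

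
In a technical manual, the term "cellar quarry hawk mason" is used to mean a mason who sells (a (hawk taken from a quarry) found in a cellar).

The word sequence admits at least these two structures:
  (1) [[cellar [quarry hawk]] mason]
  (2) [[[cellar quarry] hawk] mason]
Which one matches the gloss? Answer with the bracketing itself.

The paraphrase's head is the "mason" part ("mason"); its modifier is "cellar quarry hawk".
That top-level split, carried through the inner groups, gives [[cellar [quarry hawk]] mason].

[[cellar [quarry hawk]] mason]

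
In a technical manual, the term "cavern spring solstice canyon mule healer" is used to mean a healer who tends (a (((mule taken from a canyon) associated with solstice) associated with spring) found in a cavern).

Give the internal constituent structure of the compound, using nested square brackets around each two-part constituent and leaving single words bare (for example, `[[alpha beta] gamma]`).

[[cavern [spring [solstice [canyon mule]]]] healer]

Whole compound: head "healer", modifier "cavern spring solstice canyon mule".
Inside "cavern spring solstice canyon mule": head "mule" (specifically "spring solstice canyon mule"), modifier "cavern".
Inside "spring solstice canyon mule": head "mule" (specifically "solstice canyon mule"), modifier "spring".
Inside "solstice canyon mule": head "mule" (specifically "canyon mule"), modifier "solstice".
Inside "canyon mule": head "mule", modifier "canyon".
Assembled: [[cavern [spring [solstice [canyon mule]]]] healer].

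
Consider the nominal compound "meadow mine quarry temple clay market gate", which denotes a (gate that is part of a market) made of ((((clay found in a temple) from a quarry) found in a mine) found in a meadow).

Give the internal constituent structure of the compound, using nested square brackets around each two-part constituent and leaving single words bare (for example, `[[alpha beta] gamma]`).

[[meadow [mine [quarry [temple clay]]]] [market gate]]

Overall it is a kind of gate (specifically "market gate"); the modifier is "meadow mine quarry temple clay".
"meadow mine quarry temple clay" → head "clay" (specifically "mine quarry temple clay"), modifier "meadow".
"mine quarry temple clay" → head "clay" (specifically "quarry temple clay"), modifier "mine".
"quarry temple clay" → head "clay" (specifically "temple clay"), modifier "quarry".
"temple clay" → head "clay", modifier "temple".
"market gate" → head "gate", modifier "market".
Putting it together: [[meadow [mine [quarry [temple clay]]]] [market gate]].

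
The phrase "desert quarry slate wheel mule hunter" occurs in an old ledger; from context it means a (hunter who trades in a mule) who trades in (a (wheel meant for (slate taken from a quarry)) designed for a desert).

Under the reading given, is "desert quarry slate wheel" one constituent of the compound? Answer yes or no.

The paraphrase groups the words so that "desert quarry slate wheel" is one unit: it corresponds to a single parenthesized sub-phrase.
The full structure is [[desert [[quarry slate] wheel]] [mule hunter]], in which [desert quarry slate wheel] is a constituent.

yes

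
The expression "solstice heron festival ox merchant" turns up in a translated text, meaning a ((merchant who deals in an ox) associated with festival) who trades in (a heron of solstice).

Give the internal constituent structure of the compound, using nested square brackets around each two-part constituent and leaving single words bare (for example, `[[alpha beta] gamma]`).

[[solstice heron] [festival [ox merchant]]]

Overall it is a kind of merchant (specifically "festival ox merchant"); the modifier is "solstice heron".
Inside "solstice heron": head "heron", modifier "solstice".
Inside "festival ox merchant": head "merchant" (specifically "ox merchant"), modifier "festival".
Inside "ox merchant": head "merchant", modifier "ox".
Putting it together: [[solstice heron] [festival [ox merchant]]].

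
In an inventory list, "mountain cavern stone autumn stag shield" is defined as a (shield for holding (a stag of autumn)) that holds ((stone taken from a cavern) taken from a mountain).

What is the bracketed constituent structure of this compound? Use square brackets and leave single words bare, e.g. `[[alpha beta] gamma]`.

[[mountain [cavern stone]] [[autumn stag] shield]]

The outermost head in the paraphrase is "shield" (specifically "autumn stag shield"), modified by "mountain cavern stone".
Inside "mountain cavern stone": head "stone" (specifically "cavern stone"), modifier "mountain".
Inside "cavern stone": head "stone", modifier "cavern".
Inside "autumn stag shield": head "shield", modifier "autumn stag".
Inside "autumn stag": head "stag", modifier "autumn".
Putting it together: [[mountain [cavern stone]] [[autumn stag] shield]].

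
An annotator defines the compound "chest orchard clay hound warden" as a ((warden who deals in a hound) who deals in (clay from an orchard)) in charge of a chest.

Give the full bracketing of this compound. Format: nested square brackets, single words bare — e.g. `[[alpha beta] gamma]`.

[chest [[orchard clay] [hound warden]]]

Whole compound: head "warden" (specifically "orchard clay hound warden"), modifier "chest".
Within "orchard clay hound warden", the head is "warden" (specifically "hound warden") and the modifier is "orchard clay".
Within "orchard clay", the head is "clay" and the modifier is "orchard".
Within "hound warden", the head is "warden" and the modifier is "hound".
So the structure is [chest [[orchard clay] [hound warden]]].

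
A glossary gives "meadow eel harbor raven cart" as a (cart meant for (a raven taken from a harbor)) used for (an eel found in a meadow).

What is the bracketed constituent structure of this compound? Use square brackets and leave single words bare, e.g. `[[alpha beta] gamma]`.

[[meadow eel] [[harbor raven] cart]]

Whole compound: head "cart" (specifically "harbor raven cart"), modifier "meadow eel".
Inside "meadow eel": head "eel", modifier "meadow".
Inside "harbor raven cart": head "cart", modifier "harbor raven".
Inside "harbor raven": head "raven", modifier "harbor".
Putting it together: [[meadow eel] [[harbor raven] cart]].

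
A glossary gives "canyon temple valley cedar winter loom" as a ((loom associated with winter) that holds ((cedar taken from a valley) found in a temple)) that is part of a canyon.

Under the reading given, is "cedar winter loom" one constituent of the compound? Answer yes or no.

no

The top-level split is [canyon] [temple valley cedar winter loom]; the full structure is [canyon [[temple [valley cedar]] [winter loom]]].
"cedar winter loom" straddles a constituent boundary, so it is not a single unit.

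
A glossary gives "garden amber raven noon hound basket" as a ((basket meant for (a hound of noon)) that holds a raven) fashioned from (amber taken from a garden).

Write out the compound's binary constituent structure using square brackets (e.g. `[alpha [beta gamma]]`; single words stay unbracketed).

[[garden amber] [raven [[noon hound] basket]]]

At the top level: head "basket" (specifically "raven noon hound basket"); modifier "garden amber".
Inside "garden amber": head "amber", modifier "garden".
Inside "raven noon hound basket": head "basket" (specifically "noon hound basket"), modifier "raven".
Inside "noon hound basket": head "basket", modifier "noon hound".
Inside "noon hound": head "hound", modifier "noon".
Putting it together: [[garden amber] [raven [[noon hound] basket]]].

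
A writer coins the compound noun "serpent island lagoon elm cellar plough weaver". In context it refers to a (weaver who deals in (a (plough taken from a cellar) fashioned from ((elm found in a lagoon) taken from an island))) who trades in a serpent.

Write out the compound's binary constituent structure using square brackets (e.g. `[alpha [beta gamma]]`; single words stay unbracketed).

Whole compound: head "weaver" (specifically "island lagoon elm cellar plough weaver"), modifier "serpent".
"island lagoon elm cellar plough weaver" → head "weaver", modifier "island lagoon elm cellar plough".
"island lagoon elm cellar plough" → head "plough" (specifically "cellar plough"), modifier "island lagoon elm".
"island lagoon elm" → head "elm" (specifically "lagoon elm"), modifier "island".
"lagoon elm" → head "elm", modifier "lagoon".
"cellar plough" → head "plough", modifier "cellar".
So the structure is [serpent [[[island [lagoon elm]] [cellar plough]] weaver]].

[serpent [[[island [lagoon elm]] [cellar plough]] weaver]]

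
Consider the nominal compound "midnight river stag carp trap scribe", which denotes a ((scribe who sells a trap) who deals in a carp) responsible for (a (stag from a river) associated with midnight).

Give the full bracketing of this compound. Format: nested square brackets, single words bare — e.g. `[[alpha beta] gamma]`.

Overall it is a kind of scribe (specifically "carp trap scribe"); the modifier is "midnight river stag".
Inside "midnight river stag": head "stag" (specifically "river stag"), modifier "midnight".
Inside "river stag": head "stag", modifier "river".
Inside "carp trap scribe": head "scribe" (specifically "trap scribe"), modifier "carp".
Inside "trap scribe": head "scribe", modifier "trap".
Assembled: [[midnight [river stag]] [carp [trap scribe]]].

[[midnight [river stag]] [carp [trap scribe]]]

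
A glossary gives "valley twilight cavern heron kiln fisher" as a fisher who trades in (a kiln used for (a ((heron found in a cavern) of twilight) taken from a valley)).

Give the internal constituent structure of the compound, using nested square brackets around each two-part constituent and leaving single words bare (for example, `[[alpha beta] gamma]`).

[[[valley [twilight [cavern heron]]] kiln] fisher]

The outermost head in the paraphrase is "fisher", modified by "valley twilight cavern heron kiln".
Within "valley twilight cavern heron kiln", the head is "kiln" and the modifier is "valley twilight cavern heron".
Within "valley twilight cavern heron", the head is "heron" (specifically "twilight cavern heron") and the modifier is "valley".
Within "twilight cavern heron", the head is "heron" (specifically "cavern heron") and the modifier is "twilight".
Within "cavern heron", the head is "heron" and the modifier is "cavern".
So the structure is [[[valley [twilight [cavern heron]]] kiln] fisher].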